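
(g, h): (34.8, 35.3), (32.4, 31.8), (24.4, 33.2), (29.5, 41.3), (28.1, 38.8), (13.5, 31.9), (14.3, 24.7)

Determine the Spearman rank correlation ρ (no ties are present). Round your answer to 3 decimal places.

Rank g: 7, 6, 3, 5, 4, 1, 2
Rank h: 5, 2, 4, 7, 6, 3, 1
d = rank(g) − rank(h): 2, 4, -1, -2, -2, -2, 1; Σd² = 34
ρ = 1 − 6Σd² / [n(n²−1)] = 1 − 6×34 / (7×48) = 1 − 204/336 ≈ 0.393

0.393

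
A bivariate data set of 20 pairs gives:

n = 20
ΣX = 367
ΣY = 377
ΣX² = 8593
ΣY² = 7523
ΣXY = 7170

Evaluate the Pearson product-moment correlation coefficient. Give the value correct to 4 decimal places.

r = (nΣXY − ΣXΣY) / √[(nΣX² − (ΣX)²)(nΣY² − (ΣY)²)]
Numerator: 20×7170 − 367×377 = 5041
Denominator: √[(171860 − 134689)(150460 − 142129)] = √[37171 × 8331] = 17597.4885
r = 5041 / 17597.4885 ≈ 0.2865

0.2865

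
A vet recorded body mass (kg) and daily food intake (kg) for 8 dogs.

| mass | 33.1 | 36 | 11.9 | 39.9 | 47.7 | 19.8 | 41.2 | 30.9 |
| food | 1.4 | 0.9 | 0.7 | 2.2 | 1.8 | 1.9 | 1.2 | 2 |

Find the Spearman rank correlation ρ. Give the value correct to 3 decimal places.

0.167

Rank mass: 4, 5, 1, 6, 8, 2, 7, 3
Rank food: 4, 2, 1, 8, 5, 6, 3, 7
d = rank(mass) − rank(food): 0, 3, 0, -2, 3, -4, 4, -4; Σd² = 70
ρ = 1 − 6Σd² / [n(n²−1)] = 1 − 6×70 / (8×63) = 1 − 420/504 ≈ 0.167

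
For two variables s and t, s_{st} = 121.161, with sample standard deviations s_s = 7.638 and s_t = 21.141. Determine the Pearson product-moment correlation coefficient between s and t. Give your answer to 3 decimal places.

0.750

r = Cov(s,t) / (s_s · s_t) = 121.161 / (7.638 × 21.141)
  = 121.161 / 161.4750 ≈ 0.750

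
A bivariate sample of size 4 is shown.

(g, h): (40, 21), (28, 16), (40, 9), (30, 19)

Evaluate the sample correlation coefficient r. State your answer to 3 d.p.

n = 4, Σg = 138, Σh = 65, Σg² = 4884, Σh² = 1139, Σgh = 2218
nΣgh − ΣgΣh = 8872 − 8970 = -98
nΣg² − (Σg)² = 19536 − 19044 = 492; nΣh² − (Σh)² = 4556 − 4225 = 331
r = -98 / √(492 × 331) = -98 / 403.5493 ≈ -0.243

-0.243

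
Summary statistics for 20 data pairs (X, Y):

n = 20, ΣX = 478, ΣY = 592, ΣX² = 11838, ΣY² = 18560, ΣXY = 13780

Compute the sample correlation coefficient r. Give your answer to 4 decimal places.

-0.5631

r = (nΣXY − ΣXΣY) / √[(nΣX² − (ΣX)²)(nΣY² − (ΣY)²)]
Numerator: 20×13780 − 478×592 = -7376
Denominator: √[(236760 − 228484)(371200 − 350464)] = √[8276 × 20736] = 13100.0434
r = -7376 / 13100.0434 ≈ -0.5631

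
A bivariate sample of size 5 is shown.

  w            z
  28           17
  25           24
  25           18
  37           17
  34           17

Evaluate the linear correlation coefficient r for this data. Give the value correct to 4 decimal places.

-0.5776

n = 5, Σw = 149, Σz = 93, Σw² = 4559, Σz² = 1767, Σwz = 2733
nΣwz − ΣwΣz = 13665 − 13857 = -192
nΣw² − (Σw)² = 22795 − 22201 = 594; nΣz² − (Σz)² = 8835 − 8649 = 186
r = -192 / √(594 × 186) = -192 / 332.3913 ≈ -0.5776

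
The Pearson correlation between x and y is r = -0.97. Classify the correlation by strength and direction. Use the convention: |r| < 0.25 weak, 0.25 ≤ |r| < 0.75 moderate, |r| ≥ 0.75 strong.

r = -0.97 < 0 so the relationship is negative.
|r| = 0.97, which falls in the strong range.

strong negative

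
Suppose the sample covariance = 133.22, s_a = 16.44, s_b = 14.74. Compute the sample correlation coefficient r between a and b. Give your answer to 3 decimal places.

r = Cov(a,b) / (s_a · s_b) = 133.22 / (16.44 × 14.74)
  = 133.22 / 242.3256 ≈ 0.550

0.550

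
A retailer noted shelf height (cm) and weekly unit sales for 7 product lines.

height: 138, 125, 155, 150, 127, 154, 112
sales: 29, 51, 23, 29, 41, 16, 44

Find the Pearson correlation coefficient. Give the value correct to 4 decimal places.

-0.8851

n = 7, Σx = 961, Σy = 233, Σx² = 133583, Σy² = 8685, Σxy = 30891
nΣxy − ΣxΣy = 216237 − 223913 = -7676
nΣx² − (Σx)² = 935081 − 923521 = 11560; nΣy² − (Σy)² = 60795 − 54289 = 6506
r = -7676 / √(11560 × 6506) = -7676 / 8672.3330 ≈ -0.8851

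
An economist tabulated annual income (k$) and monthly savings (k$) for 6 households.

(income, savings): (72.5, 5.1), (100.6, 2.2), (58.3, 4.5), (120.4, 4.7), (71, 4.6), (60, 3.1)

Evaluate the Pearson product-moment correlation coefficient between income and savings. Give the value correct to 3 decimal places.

-0.110

n = 6, Σx = 482.8, Σy = 24.2, Σx² = 41912.66, Σy² = 103.96, Σxy = 1931.9
nΣxy − ΣxΣy = 11591.4 − 11683.76 = -92.36
nΣx² − (Σx)² = 251475.96 − 233095.84 = 18380.12; nΣy² − (Σy)² = 623.76 − 585.64 = 38.12
r = -92.36 / √(18380.12 × 38.12) = -92.36 / 837.0485 ≈ -0.110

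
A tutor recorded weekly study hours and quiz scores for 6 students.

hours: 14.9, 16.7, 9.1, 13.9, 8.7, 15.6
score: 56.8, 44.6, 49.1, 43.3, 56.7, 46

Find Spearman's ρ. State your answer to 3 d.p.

-0.371

Rank hours: 4, 6, 2, 3, 1, 5
Rank score: 6, 2, 4, 1, 5, 3
d = rank(hours) − rank(score): -2, 4, -2, 2, -4, 2; Σd² = 48
ρ = 1 − 6Σd² / [n(n²−1)] = 1 − 6×48 / (6×35) = 1 − 288/210 ≈ -0.371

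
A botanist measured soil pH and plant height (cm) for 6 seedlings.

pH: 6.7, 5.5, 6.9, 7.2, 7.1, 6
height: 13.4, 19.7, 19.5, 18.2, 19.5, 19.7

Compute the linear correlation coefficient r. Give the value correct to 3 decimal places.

n = 6, Σx = 39.4, Σy = 110, Σx² = 261, Σy² = 2047.48, Σxy = 720.37
nΣxy − ΣxΣy = 4322.22 − 4334 = -11.78
nΣx² − (Σx)² = 1566 − 1552.36 = 13.64; nΣy² − (Σy)² = 12284.88 − 12100 = 184.88
r = -11.78 / √(13.64 × 184.88) = -11.78 / 50.2172 ≈ -0.235

-0.235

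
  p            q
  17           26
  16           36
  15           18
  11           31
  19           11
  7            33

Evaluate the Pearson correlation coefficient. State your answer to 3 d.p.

-0.599

n = 6, Σp = 85, Σq = 155, Σp² = 1301, Σq² = 4467, Σpq = 2069
nΣpq − ΣpΣq = 12414 − 13175 = -761
nΣp² − (Σp)² = 7806 − 7225 = 581; nΣq² − (Σq)² = 26802 − 24025 = 2777
r = -761 / √(581 × 2777) = -761 / 1270.2114 ≈ -0.599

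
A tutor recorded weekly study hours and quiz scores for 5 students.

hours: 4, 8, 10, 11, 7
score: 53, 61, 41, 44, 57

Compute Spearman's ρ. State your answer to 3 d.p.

-0.500

Rank hours: 1, 3, 4, 5, 2
Rank score: 3, 5, 1, 2, 4
d = rank(hours) − rank(score): -2, -2, 3, 3, -2; Σd² = 30
ρ = 1 − 6Σd² / [n(n²−1)] = 1 − 6×30 / (5×24) = 1 − 180/120 ≈ -0.500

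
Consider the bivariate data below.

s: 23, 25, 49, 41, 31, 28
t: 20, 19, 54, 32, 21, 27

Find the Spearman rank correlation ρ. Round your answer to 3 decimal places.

0.886

Rank s: 1, 2, 6, 5, 4, 3
Rank t: 2, 1, 6, 5, 3, 4
d = rank(s) − rank(t): -1, 1, 0, 0, 1, -1; Σd² = 4
ρ = 1 − 6Σd² / [n(n²−1)] = 1 − 6×4 / (6×35) = 1 − 24/210 ≈ 0.886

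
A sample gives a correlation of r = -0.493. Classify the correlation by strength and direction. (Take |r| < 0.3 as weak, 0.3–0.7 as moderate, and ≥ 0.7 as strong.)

r = -0.493 < 0 so the relationship is negative.
|r| = 0.493, which falls in the moderate range.

moderate negative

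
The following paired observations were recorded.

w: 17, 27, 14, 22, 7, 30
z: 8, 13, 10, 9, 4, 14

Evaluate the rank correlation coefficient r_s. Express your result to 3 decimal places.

0.829

Rank w: 3, 5, 2, 4, 1, 6
Rank z: 2, 5, 4, 3, 1, 6
d = rank(w) − rank(z): 1, 0, -2, 1, 0, 0; Σd² = 6
ρ = 1 − 6Σd² / [n(n²−1)] = 1 − 6×6 / (6×35) = 1 − 36/210 ≈ 0.829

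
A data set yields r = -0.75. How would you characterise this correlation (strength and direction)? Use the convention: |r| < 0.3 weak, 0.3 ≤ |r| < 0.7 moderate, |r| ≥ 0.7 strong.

strong negative

r = -0.75 < 0 so the relationship is negative.
|r| = 0.75, which falls in the strong range.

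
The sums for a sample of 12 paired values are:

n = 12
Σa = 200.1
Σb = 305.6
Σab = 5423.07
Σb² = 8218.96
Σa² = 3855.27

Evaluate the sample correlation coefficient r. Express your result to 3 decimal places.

0.688

r = (nΣab − ΣaΣb) / √[(nΣa² − (Σa)²)(nΣb² − (Σb)²)]
Numerator: 12×5423.07 − 200.1×305.6 = 3926.28
Denominator: √[(46263.24 − 40040.01)(98627.52 − 93391.36)] = √[6223.23 × 5236.16] = 5708.3998
r = 3926.28 / 5708.3998 ≈ 0.688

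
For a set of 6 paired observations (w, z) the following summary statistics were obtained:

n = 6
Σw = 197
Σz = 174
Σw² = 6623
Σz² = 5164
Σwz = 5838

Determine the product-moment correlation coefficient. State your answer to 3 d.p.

0.925

r = (nΣwz − ΣwΣz) / √[(nΣw² − (Σw)²)(nΣz² − (Σz)²)]
Numerator: 6×5838 − 197×174 = 750
Denominator: √[(39738 − 38809)(30984 − 30276)] = √[929 × 708] = 811.0068
r = 750 / 811.0068 ≈ 0.925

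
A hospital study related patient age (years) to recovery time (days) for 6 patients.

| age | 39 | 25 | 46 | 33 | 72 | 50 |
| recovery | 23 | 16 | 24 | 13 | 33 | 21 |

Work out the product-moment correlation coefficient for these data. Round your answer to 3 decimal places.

n = 6, Σx = 265, Σy = 130, Σx² = 13035, Σy² = 3060, Σxy = 6256
nΣxy − ΣxΣy = 37536 − 34450 = 3086
nΣx² − (Σx)² = 78210 − 70225 = 7985; nΣy² − (Σy)² = 18360 − 16900 = 1460
r = 3086 / √(7985 × 1460) = 3086 / 3414.3960 ≈ 0.904

0.904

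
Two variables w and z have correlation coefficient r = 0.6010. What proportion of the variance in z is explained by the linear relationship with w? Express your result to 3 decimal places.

0.361

r² = (0.6010)² = 0.361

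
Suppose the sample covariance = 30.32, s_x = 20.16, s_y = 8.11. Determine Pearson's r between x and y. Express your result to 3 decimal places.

0.185

r = Cov(x,y) / (s_x · s_y) = 30.32 / (20.16 × 8.11)
  = 30.32 / 163.4976 ≈ 0.185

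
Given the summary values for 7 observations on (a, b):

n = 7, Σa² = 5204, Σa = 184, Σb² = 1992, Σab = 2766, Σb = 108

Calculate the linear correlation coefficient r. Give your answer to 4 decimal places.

-0.2106

r = (nΣab − ΣaΣb) / √[(nΣa² − (Σa)²)(nΣb² − (Σb)²)]
Numerator: 7×2766 − 184×108 = -510
Denominator: √[(36428 − 33856)(13944 − 11664)] = √[2572 × 2280] = 2421.6028
r = -510 / 2421.6028 ≈ -0.2106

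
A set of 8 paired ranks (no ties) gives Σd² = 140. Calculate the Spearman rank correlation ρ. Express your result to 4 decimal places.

-0.6667

ρ = 1 − 6Σd² / [n(n²−1)] = 1 − 6×140 / (8×63)
  = 1 − 840/504 = 1 − 1.66667 ≈ -0.6667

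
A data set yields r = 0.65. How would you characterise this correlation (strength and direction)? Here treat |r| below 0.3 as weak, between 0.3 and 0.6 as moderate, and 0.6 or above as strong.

r = 0.65 > 0 so the relationship is positive.
|r| = 0.65, which falls in the strong range.

strong positive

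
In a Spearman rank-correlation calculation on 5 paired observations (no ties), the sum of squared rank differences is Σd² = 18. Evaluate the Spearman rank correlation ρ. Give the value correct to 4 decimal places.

ρ = 1 − 6Σd² / [n(n²−1)] = 1 − 6×18 / (5×24)
  = 1 − 108/120 = 1 − 0.90000 ≈ 0.1000

0.1000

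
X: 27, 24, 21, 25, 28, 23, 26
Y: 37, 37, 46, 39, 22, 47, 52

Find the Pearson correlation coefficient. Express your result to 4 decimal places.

n = 7, ΣX = 174, ΣY = 280, ΣX² = 4360, ΣY² = 11772, ΣXY = 6877
nΣXY − ΣXΣY = 48139 − 48720 = -581
nΣX² − (ΣX)² = 30520 − 30276 = 244; nΣY² − (ΣY)² = 82404 − 78400 = 4004
r = -581 / √(244 × 4004) = -581 / 988.4210 ≈ -0.5878

-0.5878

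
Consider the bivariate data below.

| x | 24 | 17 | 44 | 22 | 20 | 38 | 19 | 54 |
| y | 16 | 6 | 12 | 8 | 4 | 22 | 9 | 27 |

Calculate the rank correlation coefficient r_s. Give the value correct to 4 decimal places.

Rank x: 5, 1, 7, 4, 3, 6, 2, 8
Rank y: 6, 2, 5, 3, 1, 7, 4, 8
d = rank(x) − rank(y): -1, -1, 2, 1, 2, -1, -2, 0; Σd² = 16
ρ = 1 − 6Σd² / [n(n²−1)] = 1 − 6×16 / (8×63) = 1 − 96/504 ≈ 0.8095

0.8095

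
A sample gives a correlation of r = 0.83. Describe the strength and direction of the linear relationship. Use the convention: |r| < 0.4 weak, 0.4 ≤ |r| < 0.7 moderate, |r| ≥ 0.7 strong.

strong positive

r = 0.83 > 0 so the relationship is positive.
|r| = 0.83, which falls in the strong range.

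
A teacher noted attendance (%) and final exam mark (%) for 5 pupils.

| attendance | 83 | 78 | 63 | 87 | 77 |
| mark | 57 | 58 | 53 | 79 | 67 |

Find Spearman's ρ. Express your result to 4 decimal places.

0.6000

Rank attendance: 4, 3, 1, 5, 2
Rank mark: 2, 3, 1, 5, 4
d = rank(attendance) − rank(mark): 2, 0, 0, 0, -2; Σd² = 8
ρ = 1 − 6Σd² / [n(n²−1)] = 1 − 6×8 / (5×24) = 1 − 48/120 ≈ 0.6000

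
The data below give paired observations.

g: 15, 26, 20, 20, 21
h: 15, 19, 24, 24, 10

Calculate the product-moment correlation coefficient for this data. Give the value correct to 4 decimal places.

0.1294

n = 5, Σg = 102, Σh = 92, Σg² = 2142, Σh² = 1838, Σgh = 1889
nΣgh − ΣgΣh = 9445 − 9384 = 61
nΣg² − (Σg)² = 10710 − 10404 = 306; nΣh² − (Σh)² = 9190 − 8464 = 726
r = 61 / √(306 × 726) = 61 / 471.3343 ≈ 0.1294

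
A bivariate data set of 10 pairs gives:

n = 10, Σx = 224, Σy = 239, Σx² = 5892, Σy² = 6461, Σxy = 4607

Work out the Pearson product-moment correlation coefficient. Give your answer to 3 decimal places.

r = (nΣxy − ΣxΣy) / √[(nΣx² − (Σx)²)(nΣy² − (Σy)²)]
Numerator: 10×4607 − 224×239 = -7466
Denominator: √[(58920 − 50176)(64610 − 57121)] = √[8744 × 7489] = 8092.2071
r = -7466 / 8092.2071 ≈ -0.923

-0.923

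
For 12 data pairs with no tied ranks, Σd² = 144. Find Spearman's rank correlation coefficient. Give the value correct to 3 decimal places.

ρ = 1 − 6Σd² / [n(n²−1)] = 1 − 6×144 / (12×143)
  = 1 − 864/1716 = 1 − 0.5035 ≈ 0.497

0.497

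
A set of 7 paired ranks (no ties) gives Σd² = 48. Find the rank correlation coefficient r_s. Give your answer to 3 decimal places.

0.143

ρ = 1 − 6Σd² / [n(n²−1)] = 1 − 6×48 / (7×48)
  = 1 − 288/336 = 1 − 0.8571 ≈ 0.143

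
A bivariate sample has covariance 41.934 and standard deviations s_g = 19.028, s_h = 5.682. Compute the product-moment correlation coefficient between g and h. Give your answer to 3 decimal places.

0.388

r = Cov(g,h) / (s_g · s_h) = 41.934 / (19.028 × 5.682)
  = 41.934 / 108.1171 ≈ 0.388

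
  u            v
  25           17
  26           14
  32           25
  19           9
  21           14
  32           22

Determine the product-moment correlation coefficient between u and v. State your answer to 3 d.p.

n = 6, Σu = 155, Σv = 101, Σu² = 4151, Σv² = 1871, Σuv = 2758
nΣuv − ΣuΣv = 16548 − 15655 = 893
nΣu² − (Σu)² = 24906 − 24025 = 881; nΣv² − (Σv)² = 11226 − 10201 = 1025
r = 893 / √(881 × 1025) = 893 / 950.2763 ≈ 0.940

0.940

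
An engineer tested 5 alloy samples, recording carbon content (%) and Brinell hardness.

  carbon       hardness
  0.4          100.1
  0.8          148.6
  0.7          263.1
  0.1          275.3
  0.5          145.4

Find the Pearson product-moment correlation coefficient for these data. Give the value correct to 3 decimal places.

-0.268

n = 5, Σx = 2.5, Σy = 932.5, Σx² = 1.55, Σy² = 198254.83, Σxy = 443.32
nΣxy − ΣxΣy = 2216.6 − 2331.25 = -114.65
nΣx² − (Σx)² = 7.75 − 6.25 = 1.5; nΣy² − (Σy)² = 991274.15 − 869556.25 = 121717.9
r = -114.65 / √(1.5 × 121717.9) = -114.65 / 427.2901 ≈ -0.268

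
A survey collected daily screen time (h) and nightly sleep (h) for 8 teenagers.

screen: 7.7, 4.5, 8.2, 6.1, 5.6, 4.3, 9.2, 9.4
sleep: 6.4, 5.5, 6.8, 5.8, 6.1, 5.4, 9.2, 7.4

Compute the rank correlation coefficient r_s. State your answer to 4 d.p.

0.9524

Rank screen: 5, 2, 6, 4, 3, 1, 7, 8
Rank sleep: 5, 2, 6, 3, 4, 1, 8, 7
d = rank(screen) − rank(sleep): 0, 0, 0, 1, -1, 0, -1, 1; Σd² = 4
ρ = 1 − 6Σd² / [n(n²−1)] = 1 − 6×4 / (8×63) = 1 − 24/504 ≈ 0.9524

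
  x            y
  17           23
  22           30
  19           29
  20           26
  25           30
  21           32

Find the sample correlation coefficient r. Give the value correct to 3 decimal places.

0.687

n = 6, Σx = 124, Σy = 170, Σx² = 2600, Σy² = 4870, Σxy = 3544
nΣxy − ΣxΣy = 21264 − 21080 = 184
nΣx² − (Σx)² = 15600 − 15376 = 224; nΣy² − (Σy)² = 29220 − 28900 = 320
r = 184 / √(224 × 320) = 184 / 267.7312 ≈ 0.687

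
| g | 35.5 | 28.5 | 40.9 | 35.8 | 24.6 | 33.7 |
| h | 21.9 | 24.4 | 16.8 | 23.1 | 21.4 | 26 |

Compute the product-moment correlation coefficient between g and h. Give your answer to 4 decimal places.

-0.4533

n = 6, Σg = 199, Σh = 133.6, Σg² = 6767.8, Σh² = 3024.78, Σgh = 4389.59
nΣgh − ΣgΣh = 26337.54 − 26586.4 = -248.86
nΣg² − (Σg)² = 40606.8 − 39601 = 1005.8; nΣh² − (Σh)² = 18148.68 − 17848.96 = 299.72
r = -248.86 / √(1005.8 × 299.72) = -248.86 / 549.0523 ≈ -0.4533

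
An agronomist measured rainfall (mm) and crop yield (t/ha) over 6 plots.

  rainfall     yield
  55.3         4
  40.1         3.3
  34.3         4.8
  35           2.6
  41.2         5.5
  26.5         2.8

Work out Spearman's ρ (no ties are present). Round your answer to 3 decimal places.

Rank rainfall: 6, 4, 2, 3, 5, 1
Rank yield: 4, 3, 5, 1, 6, 2
d = rank(rainfall) − rank(yield): 2, 1, -3, 2, -1, -1; Σd² = 20
ρ = 1 − 6Σd² / [n(n²−1)] = 1 − 6×20 / (6×35) = 1 − 120/210 ≈ 0.429

0.429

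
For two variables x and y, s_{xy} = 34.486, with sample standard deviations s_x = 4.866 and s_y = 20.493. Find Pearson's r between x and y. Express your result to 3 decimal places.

0.346

r = Cov(x,y) / (s_x · s_y) = 34.486 / (4.866 × 20.493)
  = 34.486 / 99.7189 ≈ 0.346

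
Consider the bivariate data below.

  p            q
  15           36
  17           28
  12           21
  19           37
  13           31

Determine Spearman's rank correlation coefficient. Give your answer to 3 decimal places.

0.700

Rank p: 3, 4, 1, 5, 2
Rank q: 4, 2, 1, 5, 3
d = rank(p) − rank(q): -1, 2, 0, 0, -1; Σd² = 6
ρ = 1 − 6Σd² / [n(n²−1)] = 1 − 6×6 / (5×24) = 1 − 36/120 ≈ 0.700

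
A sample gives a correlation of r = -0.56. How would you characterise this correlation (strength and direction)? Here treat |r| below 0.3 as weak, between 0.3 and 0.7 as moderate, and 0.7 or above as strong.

r = -0.56 < 0 so the relationship is negative.
|r| = 0.56, which falls in the moderate range.

moderate negative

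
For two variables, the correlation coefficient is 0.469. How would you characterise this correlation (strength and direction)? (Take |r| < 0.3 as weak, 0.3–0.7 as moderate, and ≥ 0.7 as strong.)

moderate positive

r = 0.469 > 0 so the relationship is positive.
|r| = 0.469, which falls in the moderate range.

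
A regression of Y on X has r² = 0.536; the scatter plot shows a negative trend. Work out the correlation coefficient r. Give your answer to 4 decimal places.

-0.7321

|r| = √0.536 = 0.7321
The association is negative, so r = −0.7321.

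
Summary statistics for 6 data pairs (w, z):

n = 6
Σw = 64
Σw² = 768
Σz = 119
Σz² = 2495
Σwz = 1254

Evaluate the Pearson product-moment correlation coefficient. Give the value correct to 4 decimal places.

-0.1429

r = (nΣwz − ΣwΣz) / √[(nΣw² − (Σw)²)(nΣz² − (Σz)²)]
Numerator: 6×1254 − 64×119 = -92
Denominator: √[(4608 − 4096)(14970 − 14161)] = √[512 × 809] = 643.5899
r = -92 / 643.5899 ≈ -0.1429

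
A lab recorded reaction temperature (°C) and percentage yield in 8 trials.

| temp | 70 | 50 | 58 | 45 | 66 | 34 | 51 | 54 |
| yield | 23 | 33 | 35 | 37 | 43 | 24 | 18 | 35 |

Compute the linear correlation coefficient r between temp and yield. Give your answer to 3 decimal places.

n = 8, Σx = 428, Σy = 248, Σx² = 23818, Σy² = 8186, Σxy = 13417
nΣxy − ΣxΣy = 107336 − 106144 = 1192
nΣx² − (Σx)² = 190544 − 183184 = 7360; nΣy² − (Σy)² = 65488 − 61504 = 3984
r = 1192 / √(7360 × 3984) = 1192 / 5415.0014 ≈ 0.220

0.220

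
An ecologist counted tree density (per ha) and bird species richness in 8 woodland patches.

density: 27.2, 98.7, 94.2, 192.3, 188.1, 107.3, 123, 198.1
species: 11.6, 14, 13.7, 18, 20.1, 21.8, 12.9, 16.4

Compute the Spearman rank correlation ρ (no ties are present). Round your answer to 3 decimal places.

0.548

Rank density: 1, 3, 2, 7, 6, 4, 5, 8
Rank species: 1, 4, 3, 6, 7, 8, 2, 5
d = rank(density) − rank(species): 0, -1, -1, 1, -1, -4, 3, 3; Σd² = 38
ρ = 1 − 6Σd² / [n(n²−1)] = 1 − 6×38 / (8×63) = 1 − 228/504 ≈ 0.548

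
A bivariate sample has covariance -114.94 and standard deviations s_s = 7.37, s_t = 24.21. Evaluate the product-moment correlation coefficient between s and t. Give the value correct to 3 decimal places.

r = Cov(s,t) / (s_s · s_t) = -114.94 / (7.37 × 24.21)
  = -114.94 / 178.4277 ≈ -0.644

-0.644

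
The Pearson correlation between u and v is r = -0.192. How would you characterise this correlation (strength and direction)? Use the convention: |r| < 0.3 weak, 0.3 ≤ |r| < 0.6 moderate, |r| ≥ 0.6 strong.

r = -0.192 < 0 so the relationship is negative.
|r| = 0.192, which falls in the weak range.

weak negative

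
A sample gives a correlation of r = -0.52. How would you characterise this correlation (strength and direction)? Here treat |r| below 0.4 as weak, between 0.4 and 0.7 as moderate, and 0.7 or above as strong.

r = -0.52 < 0 so the relationship is negative.
|r| = 0.52, which falls in the moderate range.

moderate negative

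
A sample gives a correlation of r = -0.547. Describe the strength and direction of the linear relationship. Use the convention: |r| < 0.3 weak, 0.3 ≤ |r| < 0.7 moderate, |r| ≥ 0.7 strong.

moderate negative

r = -0.547 < 0 so the relationship is negative.
|r| = 0.547, which falls in the moderate range.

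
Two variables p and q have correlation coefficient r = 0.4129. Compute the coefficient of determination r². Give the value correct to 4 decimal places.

r² = (0.4129)² = 0.1705

0.1705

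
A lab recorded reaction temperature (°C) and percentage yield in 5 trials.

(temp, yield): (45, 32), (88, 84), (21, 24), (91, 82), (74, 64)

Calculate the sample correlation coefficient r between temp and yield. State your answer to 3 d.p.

0.979

n = 5, Σx = 319, Σy = 286, Σx² = 23967, Σy² = 19476, Σxy = 21534
nΣxy − ΣxΣy = 107670 − 91234 = 16436
nΣx² − (Σx)² = 119835 − 101761 = 18074; nΣy² − (Σy)² = 97380 − 81796 = 15584
r = 16436 / √(18074 × 15584) = 16436 / 16782.8846 ≈ 0.979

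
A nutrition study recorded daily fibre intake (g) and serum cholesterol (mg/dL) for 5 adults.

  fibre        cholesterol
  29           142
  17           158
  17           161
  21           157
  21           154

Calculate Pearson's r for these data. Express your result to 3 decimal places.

n = 5, Σx = 105, Σy = 772, Σx² = 2301, Σy² = 119414, Σxy = 16072
nΣxy − ΣxΣy = 80360 − 81060 = -700
nΣx² − (Σx)² = 11505 − 11025 = 480; nΣy² − (Σy)² = 597070 − 595984 = 1086
r = -700 / √(480 × 1086) = -700 / 721.9972 ≈ -0.970

-0.970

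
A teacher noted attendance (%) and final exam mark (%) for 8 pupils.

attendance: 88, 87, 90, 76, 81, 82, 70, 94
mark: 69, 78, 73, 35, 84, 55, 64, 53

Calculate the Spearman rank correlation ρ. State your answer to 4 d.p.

Rank attendance: 6, 5, 7, 2, 3, 4, 1, 8
Rank mark: 5, 7, 6, 1, 8, 3, 4, 2
d = rank(attendance) − rank(mark): 1, -2, 1, 1, -5, 1, -3, 6; Σd² = 78
ρ = 1 − 6Σd² / [n(n²−1)] = 1 − 6×78 / (8×63) = 1 − 468/504 ≈ 0.0714

0.0714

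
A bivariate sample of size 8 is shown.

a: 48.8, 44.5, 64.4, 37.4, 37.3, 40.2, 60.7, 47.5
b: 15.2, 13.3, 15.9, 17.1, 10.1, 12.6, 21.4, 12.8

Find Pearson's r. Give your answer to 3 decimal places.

0.614

n = 8, Σa = 380.8, Σb = 118.4, Σa² = 18855.88, Σb² = 1835.72, Σab = 5787.34
nΣab − ΣaΣb = 46298.72 − 45086.72 = 1212
nΣa² − (Σa)² = 150847.04 − 145008.64 = 5838.4; nΣb² − (Σb)² = 14685.76 − 14018.56 = 667.2
r = 1212 / √(5838.4 × 667.2) = 1212 / 1973.6718 ≈ 0.614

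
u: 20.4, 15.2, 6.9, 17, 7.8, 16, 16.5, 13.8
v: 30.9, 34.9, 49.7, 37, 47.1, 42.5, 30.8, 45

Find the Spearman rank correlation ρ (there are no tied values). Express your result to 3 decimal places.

-0.833

Rank u: 8, 4, 1, 7, 2, 5, 6, 3
Rank v: 2, 3, 8, 4, 7, 5, 1, 6
d = rank(u) − rank(v): 6, 1, -7, 3, -5, 0, 5, -3; Σd² = 154
ρ = 1 − 6Σd² / [n(n²−1)] = 1 − 6×154 / (8×63) = 1 − 924/504 ≈ -0.833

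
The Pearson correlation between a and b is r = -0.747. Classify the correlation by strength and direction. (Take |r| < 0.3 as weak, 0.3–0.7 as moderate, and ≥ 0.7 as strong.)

strong negative

r = -0.747 < 0 so the relationship is negative.
|r| = 0.747, which falls in the strong range.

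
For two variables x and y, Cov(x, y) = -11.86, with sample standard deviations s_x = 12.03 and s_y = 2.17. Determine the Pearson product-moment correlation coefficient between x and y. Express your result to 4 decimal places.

-0.4543

r = Cov(x,y) / (s_x · s_y) = -11.86 / (12.03 × 2.17)
  = -11.86 / 26.1051 ≈ -0.4543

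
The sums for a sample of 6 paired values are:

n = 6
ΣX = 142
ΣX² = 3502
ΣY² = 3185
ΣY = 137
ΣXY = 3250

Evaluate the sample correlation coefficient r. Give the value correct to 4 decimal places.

0.0855

r = (nΣXY − ΣXΣY) / √[(nΣX² − (ΣX)²)(nΣY² − (ΣY)²)]
Numerator: 6×3250 − 142×137 = 46
Denominator: √[(21012 − 20164)(19110 − 18769)] = √[848 × 341] = 537.7434
r = 46 / 537.7434 ≈ 0.0855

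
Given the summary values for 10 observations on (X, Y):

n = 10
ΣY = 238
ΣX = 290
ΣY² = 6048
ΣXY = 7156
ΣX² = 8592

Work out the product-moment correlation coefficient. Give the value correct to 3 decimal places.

r = (nΣXY − ΣXΣY) / √[(nΣX² − (ΣX)²)(nΣY² − (ΣY)²)]
Numerator: 10×7156 − 290×238 = 2540
Denominator: √[(85920 − 84100)(60480 − 56644)] = √[1820 × 3836] = 2642.2566
r = 2540 / 2642.2566 ≈ 0.961

0.961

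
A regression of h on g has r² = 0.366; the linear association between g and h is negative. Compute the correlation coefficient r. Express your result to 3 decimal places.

|r| = √0.366 = 0.605
The association is negative, so r = −0.605.

-0.605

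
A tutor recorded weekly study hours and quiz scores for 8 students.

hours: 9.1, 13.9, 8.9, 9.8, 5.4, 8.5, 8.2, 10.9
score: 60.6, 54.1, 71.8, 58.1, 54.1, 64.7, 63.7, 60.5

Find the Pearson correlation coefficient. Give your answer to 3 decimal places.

-0.173

n = 8, Σx = 74.7, Σy = 487.6, Σx² = 738.73, Σy² = 29960.86, Σxy = 4535.73
nΣxy − ΣxΣy = 36285.84 − 36423.72 = -137.88
nΣx² − (Σx)² = 5909.84 − 5580.09 = 329.75; nΣy² − (Σy)² = 239686.88 − 237753.76 = 1933.12
r = -137.88 / √(329.75 × 1933.12) = -137.88 / 798.4024 ≈ -0.173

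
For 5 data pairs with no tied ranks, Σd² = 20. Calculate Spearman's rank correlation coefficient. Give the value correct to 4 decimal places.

ρ = 1 − 6Σd² / [n(n²−1)] = 1 − 6×20 / (5×24)
  = 1 − 120/120 = 1 − 1.00000 ≈ 0.0000

0.0000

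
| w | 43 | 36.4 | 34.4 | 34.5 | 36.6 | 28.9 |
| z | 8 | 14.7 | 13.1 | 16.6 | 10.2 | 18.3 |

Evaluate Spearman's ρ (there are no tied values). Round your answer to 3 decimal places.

Rank w: 6, 4, 2, 3, 5, 1
Rank z: 1, 4, 3, 5, 2, 6
d = rank(w) − rank(z): 5, 0, -1, -2, 3, -5; Σd² = 64
ρ = 1 − 6Σd² / [n(n²−1)] = 1 − 6×64 / (6×35) = 1 − 384/210 ≈ -0.829

-0.829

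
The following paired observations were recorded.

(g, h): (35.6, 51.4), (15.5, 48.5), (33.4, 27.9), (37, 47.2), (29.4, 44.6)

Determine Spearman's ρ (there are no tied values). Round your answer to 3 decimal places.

Rank g: 4, 1, 3, 5, 2
Rank h: 5, 4, 1, 3, 2
d = rank(g) − rank(h): -1, -3, 2, 2, 0; Σd² = 18
ρ = 1 − 6Σd² / [n(n²−1)] = 1 − 6×18 / (5×24) = 1 − 108/120 ≈ 0.100

0.100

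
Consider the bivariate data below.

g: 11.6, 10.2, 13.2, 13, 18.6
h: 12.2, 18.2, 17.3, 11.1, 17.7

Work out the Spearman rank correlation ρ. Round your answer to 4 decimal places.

-0.1000

Rank g: 2, 1, 4, 3, 5
Rank h: 2, 5, 3, 1, 4
d = rank(g) − rank(h): 0, -4, 1, 2, 1; Σd² = 22
ρ = 1 − 6Σd² / [n(n²−1)] = 1 − 6×22 / (5×24) = 1 − 132/120 ≈ -0.1000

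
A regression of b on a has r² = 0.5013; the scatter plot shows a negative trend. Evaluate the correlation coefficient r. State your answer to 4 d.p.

|r| = √0.5013 = 0.7080
The association is negative, so r = −0.7080.

-0.7080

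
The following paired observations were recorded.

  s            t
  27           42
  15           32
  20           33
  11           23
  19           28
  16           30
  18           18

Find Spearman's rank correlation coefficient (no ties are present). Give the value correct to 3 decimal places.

0.571

Rank s: 7, 2, 6, 1, 5, 3, 4
Rank t: 7, 5, 6, 2, 3, 4, 1
d = rank(s) − rank(t): 0, -3, 0, -1, 2, -1, 3; Σd² = 24
ρ = 1 − 6Σd² / [n(n²−1)] = 1 − 6×24 / (7×48) = 1 − 144/336 ≈ 0.571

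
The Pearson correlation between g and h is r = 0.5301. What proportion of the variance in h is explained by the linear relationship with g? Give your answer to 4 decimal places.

r² = (0.5301)² = 0.2810

0.2810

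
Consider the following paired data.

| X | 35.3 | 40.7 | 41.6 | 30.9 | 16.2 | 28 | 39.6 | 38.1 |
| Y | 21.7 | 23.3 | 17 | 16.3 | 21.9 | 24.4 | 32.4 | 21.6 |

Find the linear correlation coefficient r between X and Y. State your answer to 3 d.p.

0.109

n = 8, ΣX = 270.4, ΣY = 178.6, ΣX² = 9654.16, ΣY² = 4159.76, ΣXY = 6069.17
nΣXY − ΣXΣY = 48553.36 − 48293.44 = 259.92
nΣX² − (ΣX)² = 77233.28 − 73116.16 = 4117.12; nΣY² − (ΣY)² = 33278.08 − 31897.96 = 1380.12
r = 259.92 / √(4117.12 × 1380.12) = 259.92 / 2383.7197 ≈ 0.109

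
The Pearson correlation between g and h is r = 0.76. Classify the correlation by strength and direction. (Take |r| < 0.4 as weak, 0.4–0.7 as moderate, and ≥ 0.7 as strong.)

strong positive

r = 0.76 > 0 so the relationship is positive.
|r| = 0.76, which falls in the strong range.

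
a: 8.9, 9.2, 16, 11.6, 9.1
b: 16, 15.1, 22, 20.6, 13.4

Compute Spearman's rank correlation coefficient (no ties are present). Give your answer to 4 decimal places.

Rank a: 1, 3, 5, 4, 2
Rank b: 3, 2, 5, 4, 1
d = rank(a) − rank(b): -2, 1, 0, 0, 1; Σd² = 6
ρ = 1 − 6Σd² / [n(n²−1)] = 1 − 6×6 / (5×24) = 1 − 36/120 ≈ 0.7000

0.7000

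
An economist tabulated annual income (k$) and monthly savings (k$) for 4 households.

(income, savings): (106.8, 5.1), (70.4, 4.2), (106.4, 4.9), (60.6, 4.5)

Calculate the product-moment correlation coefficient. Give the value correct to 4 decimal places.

n = 4, Σx = 344.2, Σy = 18.7, Σx² = 31355.72, Σy² = 87.91, Σxy = 1634.42
nΣxy − ΣxΣy = 6537.68 − 6436.54 = 101.14
nΣx² − (Σx)² = 125422.88 − 118473.64 = 6949.24; nΣy² − (Σy)² = 351.64 − 349.69 = 1.95
r = 101.14 / √(6949.24 × 1.95) = 101.14 / 116.4088 ≈ 0.8688

0.8688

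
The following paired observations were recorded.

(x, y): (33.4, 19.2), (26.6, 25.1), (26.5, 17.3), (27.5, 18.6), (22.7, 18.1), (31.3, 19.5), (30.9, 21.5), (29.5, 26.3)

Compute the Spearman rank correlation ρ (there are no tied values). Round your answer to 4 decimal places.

Rank x: 8, 3, 2, 4, 1, 7, 6, 5
Rank y: 4, 7, 1, 3, 2, 5, 6, 8
d = rank(x) − rank(y): 4, -4, 1, 1, -1, 2, 0, -3; Σd² = 48
ρ = 1 − 6Σd² / [n(n²−1)] = 1 − 6×48 / (8×63) = 1 − 288/504 ≈ 0.4286

0.4286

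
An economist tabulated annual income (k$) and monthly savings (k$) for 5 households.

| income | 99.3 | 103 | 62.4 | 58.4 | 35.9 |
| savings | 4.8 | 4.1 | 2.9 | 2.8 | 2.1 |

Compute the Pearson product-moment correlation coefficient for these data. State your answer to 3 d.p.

0.960

n = 5, Σx = 359, Σy = 16.7, Σx² = 29062.62, Σy² = 60.51, Σxy = 1318.81
nΣxy − ΣxΣy = 6594.05 − 5995.3 = 598.75
nΣx² − (Σx)² = 145313.1 − 128881 = 16432.1; nΣy² − (Σy)² = 302.55 − 278.89 = 23.66
r = 598.75 / √(16432.1 × 23.66) = 598.75 / 623.5250 ≈ 0.960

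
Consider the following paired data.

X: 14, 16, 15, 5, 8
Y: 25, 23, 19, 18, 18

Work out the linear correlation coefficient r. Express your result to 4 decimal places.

0.6810

n = 5, ΣX = 58, ΣY = 103, ΣX² = 766, ΣY² = 2163, ΣXY = 1237
nΣXY − ΣXΣY = 6185 − 5974 = 211
nΣX² − (ΣX)² = 3830 − 3364 = 466; nΣY² − (ΣY)² = 10815 − 10609 = 206
r = 211 / √(466 × 206) = 211 / 309.8322 ≈ 0.6810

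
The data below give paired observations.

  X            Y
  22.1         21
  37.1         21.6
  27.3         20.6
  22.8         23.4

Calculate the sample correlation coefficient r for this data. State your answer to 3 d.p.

-0.194

n = 4, ΣX = 109.3, ΣY = 86.6, ΣX² = 3129.95, ΣY² = 1879.48, ΣXY = 2361.36
nΣXY − ΣXΣY = 9445.44 − 9465.38 = -19.94
nΣX² − (ΣX)² = 12519.8 − 11946.49 = 573.31; nΣY² − (ΣY)² = 7517.92 − 7499.56 = 18.36
r = -19.94 / √(573.31 × 18.36) = -19.94 / 102.5962 ≈ -0.194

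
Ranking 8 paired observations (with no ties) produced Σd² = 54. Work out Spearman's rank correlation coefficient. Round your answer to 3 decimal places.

0.357

ρ = 1 − 6Σd² / [n(n²−1)] = 1 − 6×54 / (8×63)
  = 1 − 324/504 = 1 − 0.6429 ≈ 0.357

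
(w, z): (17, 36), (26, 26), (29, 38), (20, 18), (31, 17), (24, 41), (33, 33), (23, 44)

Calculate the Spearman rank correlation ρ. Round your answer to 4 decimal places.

-0.2619

Rank w: 1, 5, 6, 2, 7, 4, 8, 3
Rank z: 5, 3, 6, 2, 1, 7, 4, 8
d = rank(w) − rank(z): -4, 2, 0, 0, 6, -3, 4, -5; Σd² = 106
ρ = 1 − 6Σd² / [n(n²−1)] = 1 − 6×106 / (8×63) = 1 − 636/504 ≈ -0.2619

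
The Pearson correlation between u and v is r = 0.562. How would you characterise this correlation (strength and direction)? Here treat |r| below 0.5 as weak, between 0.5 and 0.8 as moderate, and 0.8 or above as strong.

moderate positive

r = 0.562 > 0 so the relationship is positive.
|r| = 0.562, which falls in the moderate range.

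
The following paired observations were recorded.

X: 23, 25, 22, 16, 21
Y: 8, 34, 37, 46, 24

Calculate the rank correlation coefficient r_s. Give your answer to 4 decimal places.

Rank X: 4, 5, 3, 1, 2
Rank Y: 1, 3, 4, 5, 2
d = rank(X) − rank(Y): 3, 2, -1, -4, 0; Σd² = 30
ρ = 1 − 6Σd² / [n(n²−1)] = 1 − 6×30 / (5×24) = 1 − 180/120 ≈ -0.5000

-0.5000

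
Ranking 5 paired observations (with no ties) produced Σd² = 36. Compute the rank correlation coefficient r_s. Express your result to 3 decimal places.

-0.800

ρ = 1 − 6Σd² / [n(n²−1)] = 1 − 6×36 / (5×24)
  = 1 − 216/120 = 1 − 1.8000 ≈ -0.800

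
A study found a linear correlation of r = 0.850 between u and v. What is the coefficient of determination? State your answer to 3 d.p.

r² = (0.850)² = 0.723

0.723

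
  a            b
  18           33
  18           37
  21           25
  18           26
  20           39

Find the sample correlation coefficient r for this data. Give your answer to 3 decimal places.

-0.196

n = 5, Σa = 95, Σb = 160, Σa² = 1813, Σb² = 5280, Σab = 3033
nΣab − ΣaΣb = 15165 − 15200 = -35
nΣa² − (Σa)² = 9065 − 9025 = 40; nΣb² − (Σb)² = 26400 − 25600 = 800
r = -35 / √(40 × 800) = -35 / 178.8854 ≈ -0.196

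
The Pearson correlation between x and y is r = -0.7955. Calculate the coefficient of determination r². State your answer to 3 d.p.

r² = (-0.7955)² = 0.633

0.633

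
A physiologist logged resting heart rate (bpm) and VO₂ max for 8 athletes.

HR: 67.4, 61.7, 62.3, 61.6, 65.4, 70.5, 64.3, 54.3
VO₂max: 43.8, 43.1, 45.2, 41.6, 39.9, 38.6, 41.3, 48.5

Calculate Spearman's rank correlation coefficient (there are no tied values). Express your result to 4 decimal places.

Rank HR: 7, 3, 4, 2, 6, 8, 5, 1
Rank VO₂max: 6, 5, 7, 4, 2, 1, 3, 8
d = rank(HR) − rank(VO₂max): 1, -2, -3, -2, 4, 7, 2, -7; Σd² = 136
ρ = 1 − 6Σd² / [n(n²−1)] = 1 − 6×136 / (8×63) = 1 − 816/504 ≈ -0.6190

-0.6190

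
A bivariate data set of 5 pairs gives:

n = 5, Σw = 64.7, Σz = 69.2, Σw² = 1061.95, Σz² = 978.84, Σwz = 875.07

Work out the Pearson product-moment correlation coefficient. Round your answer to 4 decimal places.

r = (nΣwz − ΣwΣz) / √[(nΣw² − (Σw)²)(nΣz² − (Σz)²)]
Numerator: 5×875.07 − 64.7×69.2 = -101.89
Denominator: √[(5309.75 − 4186.09)(4894.2 − 4788.64)] = √[1123.66 × 105.56] = 344.4032
r = -101.89 / 344.4032 ≈ -0.2958

-0.2958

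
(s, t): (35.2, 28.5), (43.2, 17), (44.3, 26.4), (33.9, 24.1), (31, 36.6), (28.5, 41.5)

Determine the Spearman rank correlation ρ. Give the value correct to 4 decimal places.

-0.7143

Rank s: 4, 5, 6, 3, 2, 1
Rank t: 4, 1, 3, 2, 5, 6
d = rank(s) − rank(t): 0, 4, 3, 1, -3, -5; Σd² = 60
ρ = 1 − 6Σd² / [n(n²−1)] = 1 − 6×60 / (6×35) = 1 − 360/210 ≈ -0.7143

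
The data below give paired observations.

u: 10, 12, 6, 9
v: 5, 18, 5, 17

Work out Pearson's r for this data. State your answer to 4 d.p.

n = 4, Σu = 37, Σv = 45, Σu² = 361, Σv² = 663, Σuv = 449
nΣuv − ΣuΣv = 1796 − 1665 = 131
nΣu² − (Σu)² = 1444 − 1369 = 75; nΣv² − (Σv)² = 2652 − 2025 = 627
r = 131 / √(75 × 627) = 131 / 216.8525 ≈ 0.6041

0.6041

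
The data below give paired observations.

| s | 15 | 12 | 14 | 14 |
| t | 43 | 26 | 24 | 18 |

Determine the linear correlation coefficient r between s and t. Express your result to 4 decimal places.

0.4633

n = 4, Σs = 55, Σt = 111, Σs² = 761, Σt² = 3425, Σst = 1545
nΣst − ΣsΣt = 6180 − 6105 = 75
nΣs² − (Σs)² = 3044 − 3025 = 19; nΣt² − (Σt)² = 13700 − 12321 = 1379
r = 75 / √(19 × 1379) = 75 / 161.8672 ≈ 0.4633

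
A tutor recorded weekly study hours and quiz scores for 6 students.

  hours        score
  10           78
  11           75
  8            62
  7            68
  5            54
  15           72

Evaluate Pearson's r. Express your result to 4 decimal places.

0.7029

n = 6, Σx = 56, Σy = 409, Σx² = 584, Σy² = 28277, Σxy = 3927
nΣxy − ΣxΣy = 23562 − 22904 = 658
nΣx² − (Σx)² = 3504 − 3136 = 368; nΣy² − (Σy)² = 169662 − 167281 = 2381
r = 658 / √(368 × 2381) = 658 / 936.0598 ≈ 0.7029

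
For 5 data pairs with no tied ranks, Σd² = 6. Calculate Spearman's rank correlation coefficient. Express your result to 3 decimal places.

0.700

ρ = 1 − 6Σd² / [n(n²−1)] = 1 − 6×6 / (5×24)
  = 1 − 36/120 = 1 − 0.3000 ≈ 0.700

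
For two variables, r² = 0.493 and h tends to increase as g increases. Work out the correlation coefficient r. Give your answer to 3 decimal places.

|r| = √0.493 = 0.702
The association is positive, so r = 0.702.

0.702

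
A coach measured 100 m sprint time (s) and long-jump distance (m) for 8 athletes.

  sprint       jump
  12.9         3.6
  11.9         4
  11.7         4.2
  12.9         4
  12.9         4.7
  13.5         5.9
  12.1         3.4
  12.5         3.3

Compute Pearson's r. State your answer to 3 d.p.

0.565

n = 8, Σx = 100.4, Σy = 33.1, Σx² = 1262.64, Σy² = 141.95, Σxy = 417.45
nΣxy − ΣxΣy = 3339.6 − 3323.24 = 16.36
nΣx² − (Σx)² = 10101.12 − 10080.16 = 20.96; nΣy² − (Σy)² = 1135.6 − 1095.61 = 39.99
r = 16.36 / √(20.96 × 39.99) = 16.36 / 28.9515 ≈ 0.565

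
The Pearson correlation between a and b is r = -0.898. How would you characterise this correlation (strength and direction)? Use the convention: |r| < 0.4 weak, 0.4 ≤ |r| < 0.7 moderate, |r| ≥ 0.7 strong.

r = -0.898 < 0 so the relationship is negative.
|r| = 0.898, which falls in the strong range.

strong negative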